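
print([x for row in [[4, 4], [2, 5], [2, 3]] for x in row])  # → [4, 4, 2, 5, 2, 3]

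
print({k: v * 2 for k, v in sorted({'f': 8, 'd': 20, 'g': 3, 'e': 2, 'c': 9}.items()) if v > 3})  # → {'c': 18, 'd': 40, 'f': 16}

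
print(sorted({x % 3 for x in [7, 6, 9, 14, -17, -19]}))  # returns [0, 1, 2]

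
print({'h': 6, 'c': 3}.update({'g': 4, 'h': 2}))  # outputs None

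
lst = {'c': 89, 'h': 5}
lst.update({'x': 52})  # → {'c': 89, 'h': 5, 'x': 52}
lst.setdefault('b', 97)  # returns 97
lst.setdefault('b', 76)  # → 97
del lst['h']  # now {'c': 89, 'x': 52, 'b': 97}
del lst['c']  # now {'x': 52, 'b': 97}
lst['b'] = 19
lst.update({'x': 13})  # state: {'x': 13, 'b': 19}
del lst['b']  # {'x': 13}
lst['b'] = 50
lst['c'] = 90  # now {'x': 13, 'b': 50, 'c': 90}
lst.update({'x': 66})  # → {'x': 66, 'b': 50, 'c': 90}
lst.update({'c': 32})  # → {'x': 66, 'b': 50, 'c': 32}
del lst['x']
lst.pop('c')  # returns 32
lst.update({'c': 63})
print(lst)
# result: {'b': 50, 'c': 63}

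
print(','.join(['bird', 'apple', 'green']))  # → bird,apple,green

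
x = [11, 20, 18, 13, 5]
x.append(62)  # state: [11, 20, 18, 13, 5, 62]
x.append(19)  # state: [11, 20, 18, 13, 5, 62, 19]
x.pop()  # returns 19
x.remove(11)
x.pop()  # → 62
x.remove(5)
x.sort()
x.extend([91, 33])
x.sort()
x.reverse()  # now [91, 33, 20, 18, 13]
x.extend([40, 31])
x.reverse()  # [31, 40, 13, 18, 20, 33, 91]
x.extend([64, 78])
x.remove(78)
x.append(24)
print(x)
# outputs [31, 40, 13, 18, 20, 33, 91, 64, 24]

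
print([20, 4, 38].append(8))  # None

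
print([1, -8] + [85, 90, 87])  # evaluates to [1, -8, 85, 90, 87]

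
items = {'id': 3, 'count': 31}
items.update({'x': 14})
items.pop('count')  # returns 31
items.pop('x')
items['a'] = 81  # {'id': 3, 'a': 81}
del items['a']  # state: {'id': 3}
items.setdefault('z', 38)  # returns 38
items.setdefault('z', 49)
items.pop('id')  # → 3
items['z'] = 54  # {'z': 54}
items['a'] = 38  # {'z': 54, 'a': 38}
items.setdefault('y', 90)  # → 90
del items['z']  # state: {'a': 38, 'y': 90}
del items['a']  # {'y': 90}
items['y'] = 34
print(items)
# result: {'y': 34}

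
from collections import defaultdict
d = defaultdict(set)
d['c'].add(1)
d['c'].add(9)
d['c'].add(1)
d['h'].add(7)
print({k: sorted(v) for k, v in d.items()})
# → {'c': [1, 9], 'h': [7]}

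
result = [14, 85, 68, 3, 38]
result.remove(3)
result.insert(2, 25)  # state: [14, 85, 25, 68, 38]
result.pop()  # 38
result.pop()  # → 68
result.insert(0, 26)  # [26, 14, 85, 25]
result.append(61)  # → [26, 14, 85, 25, 61]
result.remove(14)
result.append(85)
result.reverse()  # [85, 61, 25, 85, 26]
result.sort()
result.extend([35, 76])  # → [25, 26, 61, 85, 85, 35, 76]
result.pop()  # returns 76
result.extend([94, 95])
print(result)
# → [25, 26, 61, 85, 85, 35, 94, 95]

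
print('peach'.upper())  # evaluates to PEACH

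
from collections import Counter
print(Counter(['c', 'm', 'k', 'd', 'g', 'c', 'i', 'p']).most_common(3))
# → [('c', 2), ('m', 1), ('k', 1)]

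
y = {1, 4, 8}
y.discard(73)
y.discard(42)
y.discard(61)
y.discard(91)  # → {1, 4, 8}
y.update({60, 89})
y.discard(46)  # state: {1, 4, 8, 60, 89}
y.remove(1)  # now {4, 8, 60, 89}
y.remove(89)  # {4, 8, 60}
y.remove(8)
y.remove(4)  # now {60}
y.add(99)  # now {60, 99}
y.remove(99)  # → {60}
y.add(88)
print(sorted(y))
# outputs [60, 88]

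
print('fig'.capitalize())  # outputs Fig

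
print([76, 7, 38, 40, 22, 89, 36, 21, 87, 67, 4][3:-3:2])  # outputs [40, 89, 21]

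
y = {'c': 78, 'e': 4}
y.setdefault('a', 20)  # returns 20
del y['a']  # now {'c': 78, 'e': 4}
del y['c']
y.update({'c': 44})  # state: {'e': 4, 'c': 44}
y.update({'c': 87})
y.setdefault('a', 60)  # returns 60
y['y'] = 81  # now {'e': 4, 'c': 87, 'a': 60, 'y': 81}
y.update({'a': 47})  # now {'e': 4, 'c': 87, 'a': 47, 'y': 81}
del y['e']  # {'c': 87, 'a': 47, 'y': 81}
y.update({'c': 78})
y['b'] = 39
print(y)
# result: {'c': 78, 'a': 47, 'y': 81, 'b': 39}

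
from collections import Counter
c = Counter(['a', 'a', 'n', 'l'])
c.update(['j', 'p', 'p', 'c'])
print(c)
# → Counter({'a': 2, 'p': 2, 'n': 1, 'l': 1, 'j': 1, 'c': 1})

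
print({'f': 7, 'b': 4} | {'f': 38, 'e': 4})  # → {'f': 38, 'b': 4, 'e': 4}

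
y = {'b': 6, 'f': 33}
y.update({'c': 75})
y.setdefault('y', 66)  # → 66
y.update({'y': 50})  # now {'b': 6, 'f': 33, 'c': 75, 'y': 50}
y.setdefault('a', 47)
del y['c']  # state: {'b': 6, 'f': 33, 'y': 50, 'a': 47}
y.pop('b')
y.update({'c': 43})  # {'f': 33, 'y': 50, 'a': 47, 'c': 43}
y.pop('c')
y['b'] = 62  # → {'f': 33, 'y': 50, 'a': 47, 'b': 62}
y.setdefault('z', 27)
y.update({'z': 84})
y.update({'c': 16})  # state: {'f': 33, 'y': 50, 'a': 47, 'b': 62, 'z': 84, 'c': 16}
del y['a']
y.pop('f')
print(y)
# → {'y': 50, 'b': 62, 'z': 84, 'c': 16}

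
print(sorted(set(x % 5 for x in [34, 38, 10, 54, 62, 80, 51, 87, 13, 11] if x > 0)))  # [0, 1, 2, 3, 4]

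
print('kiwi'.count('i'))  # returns 2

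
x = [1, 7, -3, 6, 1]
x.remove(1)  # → [7, -3, 6, 1]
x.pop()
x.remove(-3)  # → [7, 6]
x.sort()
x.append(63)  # [6, 7, 63]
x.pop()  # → 63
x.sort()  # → [6, 7]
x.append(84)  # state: [6, 7, 84]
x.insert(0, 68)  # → [68, 6, 7, 84]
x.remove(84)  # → [68, 6, 7]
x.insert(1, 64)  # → [68, 64, 6, 7]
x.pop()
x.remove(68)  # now [64, 6]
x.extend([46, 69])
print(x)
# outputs [64, 6, 46, 69]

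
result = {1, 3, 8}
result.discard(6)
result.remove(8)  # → {1, 3}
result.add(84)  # {1, 3, 84}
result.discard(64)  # {1, 3, 84}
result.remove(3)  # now {1, 84}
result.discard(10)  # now {1, 84}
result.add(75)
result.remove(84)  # {1, 75}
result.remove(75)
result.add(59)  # {1, 59}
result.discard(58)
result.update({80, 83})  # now {1, 59, 80, 83}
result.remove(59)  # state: {1, 80, 83}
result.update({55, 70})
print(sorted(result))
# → [1, 55, 70, 80, 83]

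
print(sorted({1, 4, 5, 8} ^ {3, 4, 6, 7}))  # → [1, 3, 5, 6, 7, 8]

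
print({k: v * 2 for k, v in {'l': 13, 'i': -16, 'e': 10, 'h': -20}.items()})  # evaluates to {'l': 26, 'i': -32, 'e': 20, 'h': -40}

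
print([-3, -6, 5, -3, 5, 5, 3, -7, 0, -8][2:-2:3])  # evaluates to [5, 5]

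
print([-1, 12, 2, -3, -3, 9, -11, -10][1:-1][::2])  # [12, -3, 9]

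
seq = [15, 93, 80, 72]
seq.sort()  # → [15, 72, 80, 93]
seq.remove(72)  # [15, 80, 93]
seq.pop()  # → 93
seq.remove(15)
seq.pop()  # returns 80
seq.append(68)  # [68]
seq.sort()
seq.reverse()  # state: [68]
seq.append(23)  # [68, 23]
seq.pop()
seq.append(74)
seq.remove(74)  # [68]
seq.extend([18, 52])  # [68, 18, 52]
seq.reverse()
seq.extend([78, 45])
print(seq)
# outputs [52, 18, 68, 78, 45]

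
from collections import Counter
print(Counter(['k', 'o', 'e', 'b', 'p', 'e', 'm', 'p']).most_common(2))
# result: [('e', 2), ('p', 2)]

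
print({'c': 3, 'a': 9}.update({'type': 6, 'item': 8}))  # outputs None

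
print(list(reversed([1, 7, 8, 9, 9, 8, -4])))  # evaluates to [-4, 8, 9, 9, 8, 7, 1]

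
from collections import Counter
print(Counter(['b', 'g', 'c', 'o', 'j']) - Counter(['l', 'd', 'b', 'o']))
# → Counter({'g': 1, 'c': 1, 'j': 1})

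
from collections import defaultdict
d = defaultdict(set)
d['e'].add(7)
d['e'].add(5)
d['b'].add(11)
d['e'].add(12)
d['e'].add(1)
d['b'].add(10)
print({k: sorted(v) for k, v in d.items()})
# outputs {'e': [1, 5, 7, 12], 'b': [10, 11]}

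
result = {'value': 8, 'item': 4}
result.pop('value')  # 8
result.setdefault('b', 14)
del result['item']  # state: {'b': 14}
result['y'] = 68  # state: {'b': 14, 'y': 68}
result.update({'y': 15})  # {'b': 14, 'y': 15}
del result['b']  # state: {'y': 15}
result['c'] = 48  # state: {'y': 15, 'c': 48}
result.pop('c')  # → 48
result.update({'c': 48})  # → {'y': 15, 'c': 48}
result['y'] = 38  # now {'y': 38, 'c': 48}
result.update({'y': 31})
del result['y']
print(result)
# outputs {'c': 48}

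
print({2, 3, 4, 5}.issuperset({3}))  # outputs True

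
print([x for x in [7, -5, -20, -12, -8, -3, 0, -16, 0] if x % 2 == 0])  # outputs [-20, -12, -8, 0, -16, 0]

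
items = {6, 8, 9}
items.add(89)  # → {6, 8, 9, 89}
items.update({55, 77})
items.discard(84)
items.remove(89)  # {6, 8, 9, 55, 77}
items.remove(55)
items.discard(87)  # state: {6, 8, 9, 77}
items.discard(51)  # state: {6, 8, 9, 77}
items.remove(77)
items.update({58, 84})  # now {6, 8, 9, 58, 84}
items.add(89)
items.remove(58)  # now {6, 8, 9, 84, 89}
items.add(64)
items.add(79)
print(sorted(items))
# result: [6, 8, 9, 64, 79, 84, 89]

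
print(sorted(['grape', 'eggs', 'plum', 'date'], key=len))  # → ['eggs', 'plum', 'date', 'grape']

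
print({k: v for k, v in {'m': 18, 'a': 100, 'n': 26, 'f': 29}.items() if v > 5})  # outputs {'m': 18, 'a': 100, 'n': 26, 'f': 29}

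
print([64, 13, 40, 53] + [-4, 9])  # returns [64, 13, 40, 53, -4, 9]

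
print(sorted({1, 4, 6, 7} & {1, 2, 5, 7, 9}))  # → [1, 7]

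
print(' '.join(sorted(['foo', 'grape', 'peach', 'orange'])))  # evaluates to foo grape orange peach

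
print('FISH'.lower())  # fish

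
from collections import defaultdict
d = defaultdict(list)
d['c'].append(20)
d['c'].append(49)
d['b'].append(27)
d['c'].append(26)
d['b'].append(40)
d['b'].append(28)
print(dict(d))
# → {'c': [20, 49, 26], 'b': [27, 40, 28]}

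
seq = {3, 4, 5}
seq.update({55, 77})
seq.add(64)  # {3, 4, 5, 55, 64, 77}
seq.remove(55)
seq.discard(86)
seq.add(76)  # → {3, 4, 5, 64, 76, 77}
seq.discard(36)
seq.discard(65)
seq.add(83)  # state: {3, 4, 5, 64, 76, 77, 83}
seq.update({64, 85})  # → {3, 4, 5, 64, 76, 77, 83, 85}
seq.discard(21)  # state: {3, 4, 5, 64, 76, 77, 83, 85}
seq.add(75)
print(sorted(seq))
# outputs [3, 4, 5, 64, 75, 76, 77, 83, 85]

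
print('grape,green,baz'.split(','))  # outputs ['grape', 'green', 'baz']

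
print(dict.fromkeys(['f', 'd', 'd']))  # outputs {'f': None, 'd': None}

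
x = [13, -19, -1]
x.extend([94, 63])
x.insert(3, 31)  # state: [13, -19, -1, 31, 94, 63]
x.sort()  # [-19, -1, 13, 31, 63, 94]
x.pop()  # 94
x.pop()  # 63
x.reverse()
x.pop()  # -19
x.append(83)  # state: [31, 13, -1, 83]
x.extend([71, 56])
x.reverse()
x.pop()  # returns 31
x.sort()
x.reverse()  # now [83, 71, 56, 13, -1]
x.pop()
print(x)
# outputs [83, 71, 56, 13]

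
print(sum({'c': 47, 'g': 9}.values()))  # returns 56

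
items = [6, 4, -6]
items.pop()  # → -6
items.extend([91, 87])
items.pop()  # 87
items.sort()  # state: [4, 6, 91]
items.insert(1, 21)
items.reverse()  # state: [91, 6, 21, 4]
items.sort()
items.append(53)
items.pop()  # 53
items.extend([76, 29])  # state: [4, 6, 21, 91, 76, 29]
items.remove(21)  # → [4, 6, 91, 76, 29]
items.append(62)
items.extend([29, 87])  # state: [4, 6, 91, 76, 29, 62, 29, 87]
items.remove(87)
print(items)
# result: [4, 6, 91, 76, 29, 62, 29]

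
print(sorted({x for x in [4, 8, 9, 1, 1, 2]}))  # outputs [1, 2, 4, 8, 9]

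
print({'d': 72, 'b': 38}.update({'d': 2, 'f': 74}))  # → None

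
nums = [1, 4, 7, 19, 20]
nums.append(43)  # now [1, 4, 7, 19, 20, 43]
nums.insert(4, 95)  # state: [1, 4, 7, 19, 95, 20, 43]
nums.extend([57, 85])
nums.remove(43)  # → [1, 4, 7, 19, 95, 20, 57, 85]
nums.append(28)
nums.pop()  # 28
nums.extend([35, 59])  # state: [1, 4, 7, 19, 95, 20, 57, 85, 35, 59]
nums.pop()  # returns 59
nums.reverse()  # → [35, 85, 57, 20, 95, 19, 7, 4, 1]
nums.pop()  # 1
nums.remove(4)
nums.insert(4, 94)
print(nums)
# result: [35, 85, 57, 20, 94, 95, 19, 7]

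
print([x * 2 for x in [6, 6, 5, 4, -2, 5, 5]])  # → [12, 12, 10, 8, -4, 10, 10]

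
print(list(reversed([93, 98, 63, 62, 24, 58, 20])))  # [20, 58, 24, 62, 63, 98, 93]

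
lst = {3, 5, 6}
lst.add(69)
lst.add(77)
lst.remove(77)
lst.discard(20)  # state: {3, 5, 6, 69}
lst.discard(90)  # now {3, 5, 6, 69}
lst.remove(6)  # {3, 5, 69}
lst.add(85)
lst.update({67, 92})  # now {3, 5, 67, 69, 85, 92}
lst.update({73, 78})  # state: {3, 5, 67, 69, 73, 78, 85, 92}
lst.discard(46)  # {3, 5, 67, 69, 73, 78, 85, 92}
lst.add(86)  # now {3, 5, 67, 69, 73, 78, 85, 86, 92}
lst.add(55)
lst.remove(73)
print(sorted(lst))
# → [3, 5, 55, 67, 69, 78, 85, 86, 92]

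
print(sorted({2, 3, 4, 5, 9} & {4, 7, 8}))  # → [4]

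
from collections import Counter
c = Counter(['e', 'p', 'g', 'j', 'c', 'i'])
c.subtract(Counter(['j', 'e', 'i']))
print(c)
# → Counter({'p': 1, 'g': 1, 'c': 1, 'e': 0, 'j': 0, 'i': 0})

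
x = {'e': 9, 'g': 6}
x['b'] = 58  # {'e': 9, 'g': 6, 'b': 58}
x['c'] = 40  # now {'e': 9, 'g': 6, 'b': 58, 'c': 40}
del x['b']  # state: {'e': 9, 'g': 6, 'c': 40}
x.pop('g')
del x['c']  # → {'e': 9}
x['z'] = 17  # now {'e': 9, 'z': 17}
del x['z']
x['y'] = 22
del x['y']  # {'e': 9}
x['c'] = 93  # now {'e': 9, 'c': 93}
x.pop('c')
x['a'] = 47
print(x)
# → {'e': 9, 'a': 47}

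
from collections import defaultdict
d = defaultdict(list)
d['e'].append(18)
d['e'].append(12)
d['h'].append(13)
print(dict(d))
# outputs {'e': [18, 12], 'h': [13]}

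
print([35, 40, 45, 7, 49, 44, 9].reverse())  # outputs None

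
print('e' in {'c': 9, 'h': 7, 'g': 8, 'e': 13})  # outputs True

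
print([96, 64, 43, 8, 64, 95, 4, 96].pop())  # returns 96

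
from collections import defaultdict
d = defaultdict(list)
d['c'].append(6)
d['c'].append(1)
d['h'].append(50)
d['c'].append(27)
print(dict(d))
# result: {'c': [6, 1, 27], 'h': [50]}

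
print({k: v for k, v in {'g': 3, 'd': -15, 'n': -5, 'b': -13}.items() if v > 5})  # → {}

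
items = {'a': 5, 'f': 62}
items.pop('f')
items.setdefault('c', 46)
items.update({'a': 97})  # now {'a': 97, 'c': 46}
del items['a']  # {'c': 46}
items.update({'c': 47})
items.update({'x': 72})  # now {'c': 47, 'x': 72}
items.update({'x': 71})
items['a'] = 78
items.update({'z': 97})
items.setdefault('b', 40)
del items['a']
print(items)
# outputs {'c': 47, 'x': 71, 'z': 97, 'b': 40}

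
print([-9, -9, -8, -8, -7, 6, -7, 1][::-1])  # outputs [1, -7, 6, -7, -8, -8, -9, -9]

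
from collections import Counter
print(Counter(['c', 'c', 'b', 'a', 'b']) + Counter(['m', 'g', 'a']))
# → Counter({'c': 2, 'b': 2, 'a': 2, 'm': 1, 'g': 1})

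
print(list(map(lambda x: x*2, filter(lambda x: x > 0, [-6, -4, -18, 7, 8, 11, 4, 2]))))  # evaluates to [14, 16, 22, 8, 4]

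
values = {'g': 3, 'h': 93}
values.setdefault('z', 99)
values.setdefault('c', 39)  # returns 39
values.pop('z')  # 99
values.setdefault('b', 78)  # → 78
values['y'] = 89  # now {'g': 3, 'h': 93, 'c': 39, 'b': 78, 'y': 89}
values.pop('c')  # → 39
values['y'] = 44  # {'g': 3, 'h': 93, 'b': 78, 'y': 44}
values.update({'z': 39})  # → {'g': 3, 'h': 93, 'b': 78, 'y': 44, 'z': 39}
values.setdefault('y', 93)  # 44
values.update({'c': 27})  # {'g': 3, 'h': 93, 'b': 78, 'y': 44, 'z': 39, 'c': 27}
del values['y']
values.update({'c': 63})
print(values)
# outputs {'g': 3, 'h': 93, 'b': 78, 'z': 39, 'c': 63}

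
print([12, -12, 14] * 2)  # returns [12, -12, 14, 12, -12, 14]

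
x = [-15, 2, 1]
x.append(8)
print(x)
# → [-15, 2, 1, 8]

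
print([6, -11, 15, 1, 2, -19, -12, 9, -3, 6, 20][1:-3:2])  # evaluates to [-11, 1, -19, 9]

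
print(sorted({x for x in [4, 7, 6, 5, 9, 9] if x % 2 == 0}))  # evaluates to [4, 6]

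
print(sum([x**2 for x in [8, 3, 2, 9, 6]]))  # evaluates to 194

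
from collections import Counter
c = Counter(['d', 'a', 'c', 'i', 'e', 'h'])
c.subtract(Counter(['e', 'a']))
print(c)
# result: Counter({'d': 1, 'c': 1, 'i': 1, 'h': 1, 'a': 0, 'e': 0})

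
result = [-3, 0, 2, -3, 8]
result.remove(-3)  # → [0, 2, -3, 8]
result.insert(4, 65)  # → [0, 2, -3, 8, 65]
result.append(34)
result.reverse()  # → [34, 65, 8, -3, 2, 0]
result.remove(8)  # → [34, 65, -3, 2, 0]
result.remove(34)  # [65, -3, 2, 0]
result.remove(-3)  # [65, 2, 0]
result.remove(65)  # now [2, 0]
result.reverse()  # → [0, 2]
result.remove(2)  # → [0]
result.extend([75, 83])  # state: [0, 75, 83]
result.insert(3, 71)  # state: [0, 75, 83, 71]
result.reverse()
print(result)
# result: [71, 83, 75, 0]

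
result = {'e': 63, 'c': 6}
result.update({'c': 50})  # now {'e': 63, 'c': 50}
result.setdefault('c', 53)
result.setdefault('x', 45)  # 45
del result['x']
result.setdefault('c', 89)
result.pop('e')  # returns 63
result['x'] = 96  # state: {'c': 50, 'x': 96}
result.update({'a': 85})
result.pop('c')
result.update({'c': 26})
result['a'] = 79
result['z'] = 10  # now {'x': 96, 'a': 79, 'c': 26, 'z': 10}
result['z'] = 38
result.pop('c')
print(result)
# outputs {'x': 96, 'a': 79, 'z': 38}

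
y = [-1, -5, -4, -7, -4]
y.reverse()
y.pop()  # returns -1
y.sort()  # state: [-7, -5, -4, -4]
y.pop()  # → -4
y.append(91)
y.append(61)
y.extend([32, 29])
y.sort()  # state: [-7, -5, -4, 29, 32, 61, 91]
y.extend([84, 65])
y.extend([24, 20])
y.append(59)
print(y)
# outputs [-7, -5, -4, 29, 32, 61, 91, 84, 65, 24, 20, 59]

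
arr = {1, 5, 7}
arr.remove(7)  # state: {1, 5}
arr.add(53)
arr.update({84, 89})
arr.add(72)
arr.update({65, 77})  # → {1, 5, 53, 65, 72, 77, 84, 89}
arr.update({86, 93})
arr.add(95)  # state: {1, 5, 53, 65, 72, 77, 84, 86, 89, 93, 95}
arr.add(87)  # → {1, 5, 53, 65, 72, 77, 84, 86, 87, 89, 93, 95}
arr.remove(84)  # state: {1, 5, 53, 65, 72, 77, 86, 87, 89, 93, 95}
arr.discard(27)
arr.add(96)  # {1, 5, 53, 65, 72, 77, 86, 87, 89, 93, 95, 96}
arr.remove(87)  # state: {1, 5, 53, 65, 72, 77, 86, 89, 93, 95, 96}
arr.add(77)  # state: {1, 5, 53, 65, 72, 77, 86, 89, 93, 95, 96}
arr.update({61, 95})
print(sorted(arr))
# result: [1, 5, 53, 61, 65, 72, 77, 86, 89, 93, 95, 96]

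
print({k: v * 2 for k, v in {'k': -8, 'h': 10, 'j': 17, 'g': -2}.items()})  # {'k': -16, 'h': 20, 'j': 34, 'g': -4}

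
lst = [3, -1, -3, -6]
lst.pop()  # -6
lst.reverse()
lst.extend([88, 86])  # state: [-3, -1, 3, 88, 86]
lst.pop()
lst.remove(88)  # [-3, -1, 3]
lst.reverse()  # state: [3, -1, -3]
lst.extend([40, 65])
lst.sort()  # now [-3, -1, 3, 40, 65]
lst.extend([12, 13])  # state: [-3, -1, 3, 40, 65, 12, 13]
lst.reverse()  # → [13, 12, 65, 40, 3, -1, -3]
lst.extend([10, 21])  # [13, 12, 65, 40, 3, -1, -3, 10, 21]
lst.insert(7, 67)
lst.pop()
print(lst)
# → [13, 12, 65, 40, 3, -1, -3, 67, 10]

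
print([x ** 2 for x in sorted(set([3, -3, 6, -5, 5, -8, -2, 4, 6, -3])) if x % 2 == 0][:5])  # [64, 4, 16, 36]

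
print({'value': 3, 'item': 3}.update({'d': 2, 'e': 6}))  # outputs None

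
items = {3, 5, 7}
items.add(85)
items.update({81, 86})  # {3, 5, 7, 81, 85, 86}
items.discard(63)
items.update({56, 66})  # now {3, 5, 7, 56, 66, 81, 85, 86}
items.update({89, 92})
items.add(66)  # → {3, 5, 7, 56, 66, 81, 85, 86, 89, 92}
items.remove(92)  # {3, 5, 7, 56, 66, 81, 85, 86, 89}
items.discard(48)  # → {3, 5, 7, 56, 66, 81, 85, 86, 89}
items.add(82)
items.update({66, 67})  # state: {3, 5, 7, 56, 66, 67, 81, 82, 85, 86, 89}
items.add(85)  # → {3, 5, 7, 56, 66, 67, 81, 82, 85, 86, 89}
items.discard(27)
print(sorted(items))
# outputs [3, 5, 7, 56, 66, 67, 81, 82, 85, 86, 89]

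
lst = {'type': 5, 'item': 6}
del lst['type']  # {'item': 6}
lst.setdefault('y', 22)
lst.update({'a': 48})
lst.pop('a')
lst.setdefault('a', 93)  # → 93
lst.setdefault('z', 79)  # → 79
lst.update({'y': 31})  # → {'item': 6, 'y': 31, 'a': 93, 'z': 79}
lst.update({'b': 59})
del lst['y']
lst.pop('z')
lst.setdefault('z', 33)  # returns 33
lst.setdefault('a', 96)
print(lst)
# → {'item': 6, 'a': 93, 'b': 59, 'z': 33}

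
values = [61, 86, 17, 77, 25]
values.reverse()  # [25, 77, 17, 86, 61]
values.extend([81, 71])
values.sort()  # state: [17, 25, 61, 71, 77, 81, 86]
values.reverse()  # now [86, 81, 77, 71, 61, 25, 17]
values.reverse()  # [17, 25, 61, 71, 77, 81, 86]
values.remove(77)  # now [17, 25, 61, 71, 81, 86]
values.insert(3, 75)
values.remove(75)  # [17, 25, 61, 71, 81, 86]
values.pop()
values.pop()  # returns 81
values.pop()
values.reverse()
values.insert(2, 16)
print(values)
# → [61, 25, 16, 17]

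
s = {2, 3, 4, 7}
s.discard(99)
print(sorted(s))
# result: [2, 3, 4, 7]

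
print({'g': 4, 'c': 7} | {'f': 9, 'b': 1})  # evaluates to {'g': 4, 'c': 7, 'f': 9, 'b': 1}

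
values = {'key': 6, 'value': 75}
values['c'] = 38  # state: {'key': 6, 'value': 75, 'c': 38}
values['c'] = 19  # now {'key': 6, 'value': 75, 'c': 19}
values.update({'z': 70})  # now {'key': 6, 'value': 75, 'c': 19, 'z': 70}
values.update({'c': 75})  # {'key': 6, 'value': 75, 'c': 75, 'z': 70}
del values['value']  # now {'key': 6, 'c': 75, 'z': 70}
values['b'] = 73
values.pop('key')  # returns 6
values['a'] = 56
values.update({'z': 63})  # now {'c': 75, 'z': 63, 'b': 73, 'a': 56}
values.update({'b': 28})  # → {'c': 75, 'z': 63, 'b': 28, 'a': 56}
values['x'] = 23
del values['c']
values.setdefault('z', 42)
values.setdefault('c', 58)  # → 58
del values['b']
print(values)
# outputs {'z': 63, 'a': 56, 'x': 23, 'c': 58}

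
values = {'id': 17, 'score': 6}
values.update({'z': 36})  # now {'id': 17, 'score': 6, 'z': 36}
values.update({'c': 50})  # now {'id': 17, 'score': 6, 'z': 36, 'c': 50}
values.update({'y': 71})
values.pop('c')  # 50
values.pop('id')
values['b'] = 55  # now {'score': 6, 'z': 36, 'y': 71, 'b': 55}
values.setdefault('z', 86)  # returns 36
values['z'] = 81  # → {'score': 6, 'z': 81, 'y': 71, 'b': 55}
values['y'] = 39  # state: {'score': 6, 'z': 81, 'y': 39, 'b': 55}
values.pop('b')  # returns 55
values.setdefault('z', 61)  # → 81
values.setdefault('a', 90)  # 90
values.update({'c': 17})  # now {'score': 6, 'z': 81, 'y': 39, 'a': 90, 'c': 17}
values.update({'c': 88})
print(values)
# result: {'score': 6, 'z': 81, 'y': 39, 'a': 90, 'c': 88}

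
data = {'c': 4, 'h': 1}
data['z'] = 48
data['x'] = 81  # {'c': 4, 'h': 1, 'z': 48, 'x': 81}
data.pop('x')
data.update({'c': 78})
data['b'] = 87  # {'c': 78, 'h': 1, 'z': 48, 'b': 87}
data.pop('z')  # 48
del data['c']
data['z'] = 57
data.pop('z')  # 57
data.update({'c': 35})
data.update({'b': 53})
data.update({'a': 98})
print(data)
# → {'h': 1, 'b': 53, 'c': 35, 'a': 98}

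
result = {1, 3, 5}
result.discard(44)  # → {1, 3, 5}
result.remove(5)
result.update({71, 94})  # {1, 3, 71, 94}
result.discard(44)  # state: {1, 3, 71, 94}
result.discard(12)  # {1, 3, 71, 94}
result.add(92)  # {1, 3, 71, 92, 94}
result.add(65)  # {1, 3, 65, 71, 92, 94}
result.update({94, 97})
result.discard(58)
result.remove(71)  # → {1, 3, 65, 92, 94, 97}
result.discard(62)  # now {1, 3, 65, 92, 94, 97}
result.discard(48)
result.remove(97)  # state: {1, 3, 65, 92, 94}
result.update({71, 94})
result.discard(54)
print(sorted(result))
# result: [1, 3, 65, 71, 92, 94]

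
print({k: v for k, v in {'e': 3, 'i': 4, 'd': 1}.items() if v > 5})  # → {}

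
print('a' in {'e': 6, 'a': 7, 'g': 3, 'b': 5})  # True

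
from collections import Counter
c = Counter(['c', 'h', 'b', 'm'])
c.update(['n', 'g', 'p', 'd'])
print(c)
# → Counter({'c': 1, 'h': 1, 'b': 1, 'm': 1, 'n': 1, 'g': 1, 'p': 1, 'd': 1})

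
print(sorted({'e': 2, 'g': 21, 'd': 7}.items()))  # [('d', 7), ('e', 2), ('g', 21)]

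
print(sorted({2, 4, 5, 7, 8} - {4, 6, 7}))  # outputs [2, 5, 8]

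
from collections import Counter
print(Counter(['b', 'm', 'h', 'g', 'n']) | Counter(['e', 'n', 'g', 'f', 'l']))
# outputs Counter({'b': 1, 'm': 1, 'h': 1, 'g': 1, 'n': 1, 'e': 1, 'f': 1, 'l': 1})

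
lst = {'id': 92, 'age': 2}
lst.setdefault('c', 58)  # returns 58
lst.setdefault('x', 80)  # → 80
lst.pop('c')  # 58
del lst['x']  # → {'id': 92, 'age': 2}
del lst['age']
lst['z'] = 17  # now {'id': 92, 'z': 17}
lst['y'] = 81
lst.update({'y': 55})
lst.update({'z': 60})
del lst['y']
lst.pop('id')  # 92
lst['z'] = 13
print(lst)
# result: {'z': 13}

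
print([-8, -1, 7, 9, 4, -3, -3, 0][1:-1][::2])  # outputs [-1, 9, -3]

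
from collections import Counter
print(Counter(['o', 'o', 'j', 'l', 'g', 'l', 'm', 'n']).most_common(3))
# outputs [('o', 2), ('l', 2), ('j', 1)]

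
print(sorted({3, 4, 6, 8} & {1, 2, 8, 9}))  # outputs [8]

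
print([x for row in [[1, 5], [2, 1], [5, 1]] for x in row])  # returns [1, 5, 2, 1, 5, 1]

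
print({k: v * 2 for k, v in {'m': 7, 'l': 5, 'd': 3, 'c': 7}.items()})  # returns {'m': 14, 'l': 10, 'd': 6, 'c': 14}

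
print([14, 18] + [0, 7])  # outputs [14, 18, 0, 7]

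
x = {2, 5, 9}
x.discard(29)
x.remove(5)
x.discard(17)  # {2, 9}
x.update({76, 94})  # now {2, 9, 76, 94}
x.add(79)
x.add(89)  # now {2, 9, 76, 79, 89, 94}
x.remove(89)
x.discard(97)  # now {2, 9, 76, 79, 94}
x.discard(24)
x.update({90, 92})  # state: {2, 9, 76, 79, 90, 92, 94}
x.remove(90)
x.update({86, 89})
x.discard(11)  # {2, 9, 76, 79, 86, 89, 92, 94}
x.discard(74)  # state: {2, 9, 76, 79, 86, 89, 92, 94}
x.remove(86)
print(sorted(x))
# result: [2, 9, 76, 79, 89, 92, 94]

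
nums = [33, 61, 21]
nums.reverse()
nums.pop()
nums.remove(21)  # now [61]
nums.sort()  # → [61]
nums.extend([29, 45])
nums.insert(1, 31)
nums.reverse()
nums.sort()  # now [29, 31, 45, 61]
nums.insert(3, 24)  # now [29, 31, 45, 24, 61]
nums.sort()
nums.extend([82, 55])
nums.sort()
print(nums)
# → [24, 29, 31, 45, 55, 61, 82]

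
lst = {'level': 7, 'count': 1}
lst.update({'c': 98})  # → {'level': 7, 'count': 1, 'c': 98}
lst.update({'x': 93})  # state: {'level': 7, 'count': 1, 'c': 98, 'x': 93}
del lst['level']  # {'count': 1, 'c': 98, 'x': 93}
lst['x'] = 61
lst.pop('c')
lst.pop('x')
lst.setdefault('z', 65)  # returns 65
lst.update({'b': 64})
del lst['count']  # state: {'z': 65, 'b': 64}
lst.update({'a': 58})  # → {'z': 65, 'b': 64, 'a': 58}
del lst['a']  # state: {'z': 65, 'b': 64}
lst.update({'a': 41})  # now {'z': 65, 'b': 64, 'a': 41}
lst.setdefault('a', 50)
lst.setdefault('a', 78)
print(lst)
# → {'z': 65, 'b': 64, 'a': 41}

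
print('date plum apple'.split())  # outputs ['date', 'plum', 'apple']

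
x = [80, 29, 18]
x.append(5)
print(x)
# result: [80, 29, 18, 5]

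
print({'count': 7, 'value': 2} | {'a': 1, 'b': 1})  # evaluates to {'count': 7, 'value': 2, 'a': 1, 'b': 1}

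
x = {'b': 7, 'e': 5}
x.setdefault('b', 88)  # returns 7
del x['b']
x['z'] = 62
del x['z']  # {'e': 5}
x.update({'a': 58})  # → {'e': 5, 'a': 58}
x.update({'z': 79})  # {'e': 5, 'a': 58, 'z': 79}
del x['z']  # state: {'e': 5, 'a': 58}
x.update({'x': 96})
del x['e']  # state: {'a': 58, 'x': 96}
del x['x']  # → {'a': 58}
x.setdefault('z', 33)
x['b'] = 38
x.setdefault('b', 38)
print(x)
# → {'a': 58, 'z': 33, 'b': 38}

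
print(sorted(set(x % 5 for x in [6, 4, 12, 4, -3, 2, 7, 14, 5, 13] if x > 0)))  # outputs [0, 1, 2, 3, 4]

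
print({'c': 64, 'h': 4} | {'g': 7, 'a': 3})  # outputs {'c': 64, 'h': 4, 'g': 7, 'a': 3}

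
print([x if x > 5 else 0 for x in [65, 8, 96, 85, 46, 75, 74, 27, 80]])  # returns [65, 8, 96, 85, 46, 75, 74, 27, 80]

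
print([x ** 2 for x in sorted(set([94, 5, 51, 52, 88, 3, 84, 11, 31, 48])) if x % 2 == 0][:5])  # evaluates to [2304, 2704, 7056, 7744, 8836]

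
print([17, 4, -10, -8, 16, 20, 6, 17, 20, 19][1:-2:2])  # [4, -8, 20, 17]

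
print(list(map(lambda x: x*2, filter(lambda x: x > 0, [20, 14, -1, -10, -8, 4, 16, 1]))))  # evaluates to [40, 28, 8, 32, 2]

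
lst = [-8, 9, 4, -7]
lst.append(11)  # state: [-8, 9, 4, -7, 11]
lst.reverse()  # [11, -7, 4, 9, -8]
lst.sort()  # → [-8, -7, 4, 9, 11]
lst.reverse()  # [11, 9, 4, -7, -8]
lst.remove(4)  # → [11, 9, -7, -8]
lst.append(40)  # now [11, 9, -7, -8, 40]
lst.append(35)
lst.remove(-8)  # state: [11, 9, -7, 40, 35]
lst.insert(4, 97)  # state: [11, 9, -7, 40, 97, 35]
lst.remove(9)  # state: [11, -7, 40, 97, 35]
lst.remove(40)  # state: [11, -7, 97, 35]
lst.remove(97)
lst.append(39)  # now [11, -7, 35, 39]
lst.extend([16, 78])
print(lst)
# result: [11, -7, 35, 39, 16, 78]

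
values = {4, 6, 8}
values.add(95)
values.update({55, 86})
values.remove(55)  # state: {4, 6, 8, 86, 95}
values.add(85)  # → {4, 6, 8, 85, 86, 95}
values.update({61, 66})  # {4, 6, 8, 61, 66, 85, 86, 95}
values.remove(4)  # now {6, 8, 61, 66, 85, 86, 95}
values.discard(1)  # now {6, 8, 61, 66, 85, 86, 95}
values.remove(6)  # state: {8, 61, 66, 85, 86, 95}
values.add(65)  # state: {8, 61, 65, 66, 85, 86, 95}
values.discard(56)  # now {8, 61, 65, 66, 85, 86, 95}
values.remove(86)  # {8, 61, 65, 66, 85, 95}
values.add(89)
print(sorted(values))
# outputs [8, 61, 65, 66, 85, 89, 95]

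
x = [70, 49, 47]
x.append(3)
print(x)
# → [70, 49, 47, 3]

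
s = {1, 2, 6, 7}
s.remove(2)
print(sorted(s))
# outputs [1, 6, 7]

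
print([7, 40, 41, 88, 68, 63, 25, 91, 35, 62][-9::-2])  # [40]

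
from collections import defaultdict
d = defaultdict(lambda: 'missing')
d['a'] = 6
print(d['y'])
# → missing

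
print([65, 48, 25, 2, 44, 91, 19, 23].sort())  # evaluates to None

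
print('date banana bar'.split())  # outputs ['date', 'banana', 'bar']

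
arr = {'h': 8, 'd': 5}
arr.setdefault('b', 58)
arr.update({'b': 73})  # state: {'h': 8, 'd': 5, 'b': 73}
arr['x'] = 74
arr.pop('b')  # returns 73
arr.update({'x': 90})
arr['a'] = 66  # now {'h': 8, 'd': 5, 'x': 90, 'a': 66}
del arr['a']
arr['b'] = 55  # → {'h': 8, 'd': 5, 'x': 90, 'b': 55}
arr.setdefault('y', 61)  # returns 61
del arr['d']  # {'h': 8, 'x': 90, 'b': 55, 'y': 61}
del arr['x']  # {'h': 8, 'b': 55, 'y': 61}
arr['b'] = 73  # {'h': 8, 'b': 73, 'y': 61}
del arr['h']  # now {'b': 73, 'y': 61}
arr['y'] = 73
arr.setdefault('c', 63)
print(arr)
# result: {'b': 73, 'y': 73, 'c': 63}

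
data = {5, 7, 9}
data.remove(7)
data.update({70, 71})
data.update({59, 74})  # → {5, 9, 59, 70, 71, 74}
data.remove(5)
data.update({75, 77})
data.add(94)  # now {9, 59, 70, 71, 74, 75, 77, 94}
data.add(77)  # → {9, 59, 70, 71, 74, 75, 77, 94}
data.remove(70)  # {9, 59, 71, 74, 75, 77, 94}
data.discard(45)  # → {9, 59, 71, 74, 75, 77, 94}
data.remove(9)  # {59, 71, 74, 75, 77, 94}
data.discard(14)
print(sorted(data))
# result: [59, 71, 74, 75, 77, 94]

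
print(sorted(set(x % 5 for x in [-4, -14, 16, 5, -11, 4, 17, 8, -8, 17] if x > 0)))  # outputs [0, 1, 2, 3, 4]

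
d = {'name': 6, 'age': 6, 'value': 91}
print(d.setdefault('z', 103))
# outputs 103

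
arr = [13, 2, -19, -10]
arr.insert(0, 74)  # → [74, 13, 2, -19, -10]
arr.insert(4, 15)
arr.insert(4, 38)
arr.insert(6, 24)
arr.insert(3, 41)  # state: [74, 13, 2, 41, -19, 38, 15, 24, -10]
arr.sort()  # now [-19, -10, 2, 13, 15, 24, 38, 41, 74]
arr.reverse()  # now [74, 41, 38, 24, 15, 13, 2, -10, -19]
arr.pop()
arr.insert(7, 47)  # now [74, 41, 38, 24, 15, 13, 2, 47, -10]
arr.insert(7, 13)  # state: [74, 41, 38, 24, 15, 13, 2, 13, 47, -10]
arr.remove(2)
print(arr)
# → [74, 41, 38, 24, 15, 13, 13, 47, -10]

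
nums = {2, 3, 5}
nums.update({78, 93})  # {2, 3, 5, 78, 93}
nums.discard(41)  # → {2, 3, 5, 78, 93}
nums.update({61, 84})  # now {2, 3, 5, 61, 78, 84, 93}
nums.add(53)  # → {2, 3, 5, 53, 61, 78, 84, 93}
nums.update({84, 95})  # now {2, 3, 5, 53, 61, 78, 84, 93, 95}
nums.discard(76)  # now {2, 3, 5, 53, 61, 78, 84, 93, 95}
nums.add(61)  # {2, 3, 5, 53, 61, 78, 84, 93, 95}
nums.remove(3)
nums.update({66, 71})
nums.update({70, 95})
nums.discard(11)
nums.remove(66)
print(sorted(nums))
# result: [2, 5, 53, 61, 70, 71, 78, 84, 93, 95]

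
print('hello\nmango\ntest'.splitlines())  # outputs ['hello', 'mango', 'test']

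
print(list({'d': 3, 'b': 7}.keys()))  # ['d', 'b']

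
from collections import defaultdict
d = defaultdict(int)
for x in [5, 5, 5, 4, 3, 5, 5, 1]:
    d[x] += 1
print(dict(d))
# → {5: 5, 4: 1, 3: 1, 1: 1}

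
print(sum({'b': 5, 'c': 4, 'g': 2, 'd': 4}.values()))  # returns 15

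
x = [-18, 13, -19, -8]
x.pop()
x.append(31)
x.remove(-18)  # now [13, -19, 31]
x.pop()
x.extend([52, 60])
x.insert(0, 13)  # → [13, 13, -19, 52, 60]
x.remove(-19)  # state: [13, 13, 52, 60]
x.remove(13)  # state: [13, 52, 60]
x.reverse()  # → [60, 52, 13]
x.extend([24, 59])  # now [60, 52, 13, 24, 59]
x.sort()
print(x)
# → [13, 24, 52, 59, 60]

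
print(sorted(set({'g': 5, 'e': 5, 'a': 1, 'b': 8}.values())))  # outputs [1, 5, 8]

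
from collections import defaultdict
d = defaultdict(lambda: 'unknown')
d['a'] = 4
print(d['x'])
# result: unknown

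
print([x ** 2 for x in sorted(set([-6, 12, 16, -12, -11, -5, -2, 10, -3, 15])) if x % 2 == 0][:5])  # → [144, 36, 4, 100, 144]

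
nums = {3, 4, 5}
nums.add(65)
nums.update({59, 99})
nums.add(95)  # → {3, 4, 5, 59, 65, 95, 99}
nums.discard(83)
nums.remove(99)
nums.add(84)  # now {3, 4, 5, 59, 65, 84, 95}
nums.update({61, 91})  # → {3, 4, 5, 59, 61, 65, 84, 91, 95}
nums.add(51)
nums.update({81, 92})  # {3, 4, 5, 51, 59, 61, 65, 81, 84, 91, 92, 95}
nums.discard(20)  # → {3, 4, 5, 51, 59, 61, 65, 81, 84, 91, 92, 95}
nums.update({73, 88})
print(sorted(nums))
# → [3, 4, 5, 51, 59, 61, 65, 73, 81, 84, 88, 91, 92, 95]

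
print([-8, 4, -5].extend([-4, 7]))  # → None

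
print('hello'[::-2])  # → olh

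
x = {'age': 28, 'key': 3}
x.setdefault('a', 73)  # 73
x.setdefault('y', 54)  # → 54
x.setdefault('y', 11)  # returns 54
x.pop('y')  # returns 54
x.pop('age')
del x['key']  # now {'a': 73}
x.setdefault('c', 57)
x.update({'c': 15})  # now {'a': 73, 'c': 15}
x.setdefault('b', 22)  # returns 22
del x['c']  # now {'a': 73, 'b': 22}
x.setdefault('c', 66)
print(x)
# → {'a': 73, 'b': 22, 'c': 66}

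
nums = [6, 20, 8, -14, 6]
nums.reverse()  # [6, -14, 8, 20, 6]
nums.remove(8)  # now [6, -14, 20, 6]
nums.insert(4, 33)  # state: [6, -14, 20, 6, 33]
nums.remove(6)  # [-14, 20, 6, 33]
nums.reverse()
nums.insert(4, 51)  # [33, 6, 20, -14, 51]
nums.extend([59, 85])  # [33, 6, 20, -14, 51, 59, 85]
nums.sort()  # [-14, 6, 20, 33, 51, 59, 85]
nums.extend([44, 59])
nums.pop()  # 59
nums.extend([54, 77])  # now [-14, 6, 20, 33, 51, 59, 85, 44, 54, 77]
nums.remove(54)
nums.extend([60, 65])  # [-14, 6, 20, 33, 51, 59, 85, 44, 77, 60, 65]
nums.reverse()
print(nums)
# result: [65, 60, 77, 44, 85, 59, 51, 33, 20, 6, -14]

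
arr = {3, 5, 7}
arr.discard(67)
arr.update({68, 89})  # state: {3, 5, 7, 68, 89}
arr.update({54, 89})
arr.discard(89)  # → {3, 5, 7, 54, 68}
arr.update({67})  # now {3, 5, 7, 54, 67, 68}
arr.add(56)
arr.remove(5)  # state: {3, 7, 54, 56, 67, 68}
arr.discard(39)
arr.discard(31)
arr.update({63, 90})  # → {3, 7, 54, 56, 63, 67, 68, 90}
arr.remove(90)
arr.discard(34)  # {3, 7, 54, 56, 63, 67, 68}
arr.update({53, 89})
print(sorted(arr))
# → [3, 7, 53, 54, 56, 63, 67, 68, 89]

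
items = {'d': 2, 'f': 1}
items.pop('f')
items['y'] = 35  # {'d': 2, 'y': 35}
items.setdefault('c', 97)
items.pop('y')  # 35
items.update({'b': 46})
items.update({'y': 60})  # {'d': 2, 'c': 97, 'b': 46, 'y': 60}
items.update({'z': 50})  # {'d': 2, 'c': 97, 'b': 46, 'y': 60, 'z': 50}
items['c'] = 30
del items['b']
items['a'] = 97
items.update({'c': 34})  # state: {'d': 2, 'c': 34, 'y': 60, 'z': 50, 'a': 97}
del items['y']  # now {'d': 2, 'c': 34, 'z': 50, 'a': 97}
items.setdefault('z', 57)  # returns 50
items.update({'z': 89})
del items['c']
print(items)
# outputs {'d': 2, 'z': 89, 'a': 97}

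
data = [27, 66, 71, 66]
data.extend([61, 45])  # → [27, 66, 71, 66, 61, 45]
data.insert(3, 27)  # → [27, 66, 71, 27, 66, 61, 45]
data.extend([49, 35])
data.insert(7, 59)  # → [27, 66, 71, 27, 66, 61, 45, 59, 49, 35]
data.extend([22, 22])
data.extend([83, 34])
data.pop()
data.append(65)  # [27, 66, 71, 27, 66, 61, 45, 59, 49, 35, 22, 22, 83, 65]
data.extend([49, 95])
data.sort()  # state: [22, 22, 27, 27, 35, 45, 49, 49, 59, 61, 65, 66, 66, 71, 83, 95]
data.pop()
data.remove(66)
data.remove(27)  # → [22, 22, 27, 35, 45, 49, 49, 59, 61, 65, 66, 71, 83]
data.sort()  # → [22, 22, 27, 35, 45, 49, 49, 59, 61, 65, 66, 71, 83]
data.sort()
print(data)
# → [22, 22, 27, 35, 45, 49, 49, 59, 61, 65, 66, 71, 83]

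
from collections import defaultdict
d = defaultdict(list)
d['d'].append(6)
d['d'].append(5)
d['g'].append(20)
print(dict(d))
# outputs {'d': [6, 5], 'g': [20]}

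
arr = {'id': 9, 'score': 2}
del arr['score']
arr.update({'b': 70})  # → {'id': 9, 'b': 70}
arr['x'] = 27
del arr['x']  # {'id': 9, 'b': 70}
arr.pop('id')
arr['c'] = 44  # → {'b': 70, 'c': 44}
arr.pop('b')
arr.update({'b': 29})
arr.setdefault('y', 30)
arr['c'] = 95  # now {'c': 95, 'b': 29, 'y': 30}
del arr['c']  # {'b': 29, 'y': 30}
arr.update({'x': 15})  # {'b': 29, 'y': 30, 'x': 15}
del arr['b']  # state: {'y': 30, 'x': 15}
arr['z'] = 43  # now {'y': 30, 'x': 15, 'z': 43}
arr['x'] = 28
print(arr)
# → {'y': 30, 'x': 28, 'z': 43}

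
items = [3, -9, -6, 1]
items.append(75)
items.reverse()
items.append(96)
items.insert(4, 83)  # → [75, 1, -6, -9, 83, 3, 96]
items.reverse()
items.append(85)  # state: [96, 3, 83, -9, -6, 1, 75, 85]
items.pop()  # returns 85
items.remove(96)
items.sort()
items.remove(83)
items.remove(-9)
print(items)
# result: [-6, 1, 3, 75]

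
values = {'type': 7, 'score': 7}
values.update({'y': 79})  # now {'type': 7, 'score': 7, 'y': 79}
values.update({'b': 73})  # {'type': 7, 'score': 7, 'y': 79, 'b': 73}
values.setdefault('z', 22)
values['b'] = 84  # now {'type': 7, 'score': 7, 'y': 79, 'b': 84, 'z': 22}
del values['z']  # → {'type': 7, 'score': 7, 'y': 79, 'b': 84}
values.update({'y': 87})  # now {'type': 7, 'score': 7, 'y': 87, 'b': 84}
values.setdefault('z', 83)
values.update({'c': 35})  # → {'type': 7, 'score': 7, 'y': 87, 'b': 84, 'z': 83, 'c': 35}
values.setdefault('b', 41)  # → 84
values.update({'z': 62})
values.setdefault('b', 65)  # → 84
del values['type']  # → {'score': 7, 'y': 87, 'b': 84, 'z': 62, 'c': 35}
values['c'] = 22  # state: {'score': 7, 'y': 87, 'b': 84, 'z': 62, 'c': 22}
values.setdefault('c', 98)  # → 22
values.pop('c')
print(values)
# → {'score': 7, 'y': 87, 'b': 84, 'z': 62}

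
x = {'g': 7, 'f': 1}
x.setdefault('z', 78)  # 78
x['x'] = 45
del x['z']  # {'g': 7, 'f': 1, 'x': 45}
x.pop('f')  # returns 1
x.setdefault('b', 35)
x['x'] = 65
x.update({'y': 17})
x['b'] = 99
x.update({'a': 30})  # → {'g': 7, 'x': 65, 'b': 99, 'y': 17, 'a': 30}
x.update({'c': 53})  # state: {'g': 7, 'x': 65, 'b': 99, 'y': 17, 'a': 30, 'c': 53}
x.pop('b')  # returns 99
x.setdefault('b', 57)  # 57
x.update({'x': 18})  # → {'g': 7, 'x': 18, 'y': 17, 'a': 30, 'c': 53, 'b': 57}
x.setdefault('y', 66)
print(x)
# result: {'g': 7, 'x': 18, 'y': 17, 'a': 30, 'c': 53, 'b': 57}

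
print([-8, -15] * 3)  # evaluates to [-8, -15, -8, -15, -8, -15]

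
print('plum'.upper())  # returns PLUM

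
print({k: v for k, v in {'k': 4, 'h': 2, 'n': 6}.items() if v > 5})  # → {'n': 6}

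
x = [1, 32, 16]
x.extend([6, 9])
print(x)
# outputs [1, 32, 16, 6, 9]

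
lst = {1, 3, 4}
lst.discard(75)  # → {1, 3, 4}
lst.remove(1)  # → {3, 4}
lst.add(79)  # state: {3, 4, 79}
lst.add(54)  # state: {3, 4, 54, 79}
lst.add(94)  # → {3, 4, 54, 79, 94}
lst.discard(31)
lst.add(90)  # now {3, 4, 54, 79, 90, 94}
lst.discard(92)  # {3, 4, 54, 79, 90, 94}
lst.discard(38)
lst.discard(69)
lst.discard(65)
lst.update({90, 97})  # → {3, 4, 54, 79, 90, 94, 97}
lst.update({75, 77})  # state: {3, 4, 54, 75, 77, 79, 90, 94, 97}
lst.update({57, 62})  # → {3, 4, 54, 57, 62, 75, 77, 79, 90, 94, 97}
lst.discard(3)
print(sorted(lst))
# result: [4, 54, 57, 62, 75, 77, 79, 90, 94, 97]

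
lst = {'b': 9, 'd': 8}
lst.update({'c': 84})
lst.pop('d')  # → 8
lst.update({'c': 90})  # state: {'b': 9, 'c': 90}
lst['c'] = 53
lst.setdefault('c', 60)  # 53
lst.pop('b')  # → 9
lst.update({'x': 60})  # {'c': 53, 'x': 60}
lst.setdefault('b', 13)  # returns 13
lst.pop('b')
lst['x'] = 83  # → {'c': 53, 'x': 83}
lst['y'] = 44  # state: {'c': 53, 'x': 83, 'y': 44}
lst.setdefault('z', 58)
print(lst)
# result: {'c': 53, 'x': 83, 'y': 44, 'z': 58}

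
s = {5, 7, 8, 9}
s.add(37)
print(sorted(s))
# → [5, 7, 8, 9, 37]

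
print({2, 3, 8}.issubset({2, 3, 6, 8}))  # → True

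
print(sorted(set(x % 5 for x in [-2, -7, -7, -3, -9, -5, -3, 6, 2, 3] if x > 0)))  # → [1, 2, 3]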